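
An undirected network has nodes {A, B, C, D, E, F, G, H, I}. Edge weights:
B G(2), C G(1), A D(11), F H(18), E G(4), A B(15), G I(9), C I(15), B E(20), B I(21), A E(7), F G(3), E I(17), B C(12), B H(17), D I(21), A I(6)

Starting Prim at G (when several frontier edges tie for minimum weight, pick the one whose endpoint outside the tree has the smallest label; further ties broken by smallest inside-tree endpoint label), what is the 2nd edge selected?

B-G

Grow the tree from G using Prim:
Step 1: cheapest edge leaving the tree is C G (1); add C.
Step 2: cheapest edge leaving the tree is B G (2); add B.
Step 3: cheapest edge leaving the tree is F G (3); add F.
Step 4: cheapest edge leaving the tree is E G (4); add E.
Step 5: cheapest edge leaving the tree is A E (7); add A.
Step 6: cheapest edge leaving the tree is A I (6); add I.
Step 7: cheapest edge leaving the tree is A D (11); add D.
Step 8: cheapest edge leaving the tree is B H (17); add H.
The 2nd edge added is B G.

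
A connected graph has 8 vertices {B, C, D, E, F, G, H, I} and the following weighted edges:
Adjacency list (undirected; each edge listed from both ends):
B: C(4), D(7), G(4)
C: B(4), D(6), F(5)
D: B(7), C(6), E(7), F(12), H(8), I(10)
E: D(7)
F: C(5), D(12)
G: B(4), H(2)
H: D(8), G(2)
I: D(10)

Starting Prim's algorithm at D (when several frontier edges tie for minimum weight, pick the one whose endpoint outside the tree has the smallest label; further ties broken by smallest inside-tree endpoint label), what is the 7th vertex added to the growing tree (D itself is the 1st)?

Grow the tree from D using Prim:
Step 1: frontier [C—D 6, B—D 7, D—E 7, D—H 8, D—I 10, D—F 12] → take C—D (6); add C.
Step 2: frontier [B—C 4, C—F 5, B—D 7, D—E 7, D—H 8, D—I 10, D—F 12] → take B—C (4); add B.
Step 3: frontier [B—G 4, C—F 5, D—E 7, D—H 8, D—I 10, D—F 12] → take B—G (4); add G.
Step 4: frontier [C—F 5, D—E 7, D—H 8, D—I 10, D—F 12, G—H 2] → take G—H (2); add H.
Step 5: frontier [C—F 5, D—E 7, D—I 10, D—F 12] → take C—F (5); add F.
Step 6: frontier [D—E 7, D—I 10] → take D—E (7); add E.
Step 7: frontier [D—I 10] → take D—I (10); add I.
Vertex order: D, C, B, G, H, F, E, I. The 7th vertex is E.

E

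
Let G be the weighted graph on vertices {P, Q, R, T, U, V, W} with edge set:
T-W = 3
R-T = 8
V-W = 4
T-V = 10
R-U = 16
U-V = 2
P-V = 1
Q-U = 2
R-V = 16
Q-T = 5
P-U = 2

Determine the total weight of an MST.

20

Prim, starting at T.
Step 1: frontier [T-W 3, Q-T 5, R-T 8, T-V 10] → take T-W (3); add W.
Step 2: frontier [Q-T 5, R-T 8, T-V 10, V-W 4] → take V-W (4); add V.
Step 3: frontier [Q-T 5, R-T 8, P-V 1, U-V 2, R-V 16] → take P-V (1); add P.
Step 4: frontier [P-U 2, Q-T 5, R-T 8, U-V 2, R-V 16] → take P-U (2); add U.
Step 5: frontier [Q-T 5, R-T 8, Q-U 2, R-U 16, R-V 16] → take Q-U (2); add Q.
Step 6: frontier [R-T 8, R-U 16, R-V 16] → take R-T (8); add R.
MST edges: T-W, V-W, P-V, P-U, Q-U, R-T; total weight 3+4+1+2+2+8 = 20.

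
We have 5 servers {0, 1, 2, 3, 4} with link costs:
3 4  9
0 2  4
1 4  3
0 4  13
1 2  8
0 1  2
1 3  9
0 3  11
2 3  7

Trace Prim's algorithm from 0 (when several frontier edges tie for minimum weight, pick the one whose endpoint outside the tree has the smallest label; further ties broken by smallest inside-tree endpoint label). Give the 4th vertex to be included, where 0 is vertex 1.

Prim, starting at 0.
Step 1: frontier [0 1 2, 0 2 4, 0 3 11, 0 4 13] → take 0 1 (2); add 1.
Step 2: frontier [0 2 4, 0 3 11, 0 4 13, 1 4 3, 1 2 8, 1 3 9] → take 1 4 (3); add 4.
Step 3: frontier [0 2 4, 0 3 11, 1 2 8, 1 3 9, 3 4 9] → take 0 2 (4); add 2.
Step 4: frontier [0 3 11, 1 3 9, 2 3 7, 3 4 9] → take 2 3 (7); add 3.
Vertex order: 0, 1, 4, 2, 3. The 4th vertex is 2.

2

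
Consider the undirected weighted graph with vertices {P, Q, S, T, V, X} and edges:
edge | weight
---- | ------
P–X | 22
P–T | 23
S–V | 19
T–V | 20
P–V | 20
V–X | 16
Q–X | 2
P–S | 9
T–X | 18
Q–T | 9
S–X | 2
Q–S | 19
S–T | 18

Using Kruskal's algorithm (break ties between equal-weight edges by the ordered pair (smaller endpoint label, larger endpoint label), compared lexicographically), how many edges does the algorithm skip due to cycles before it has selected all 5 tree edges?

Kruskal's algorithm — process edges by increasing weight (ties by edge label):
Q–X (2): add — endpoints in different components.
S–X (2): add — endpoints in different components.
P–S (9): add — endpoints in different components.
Q–T (9): add — endpoints in different components.
V–X (16): add — endpoints in different components.
Edges rejected before the tree was complete: 0.

0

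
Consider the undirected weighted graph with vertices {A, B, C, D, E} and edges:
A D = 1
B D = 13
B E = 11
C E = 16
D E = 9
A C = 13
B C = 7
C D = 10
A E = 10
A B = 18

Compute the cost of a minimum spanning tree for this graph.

27

Prim's algorithm from C:
Step 1: frontier [B C 7, C D 10, A C 13, C E 16] → take B C (7); add B.
Step 2: frontier [B E 11, B D 13, A B 18, C D 10, A C 13, C E 16] → take C D (10); add D.
Step 3: frontier [B E 11, A B 18, A C 13, C E 16, A D 1, D E 9] → take A D (1); add A.
Step 4: frontier [A E 10, B E 11, C E 16, D E 9] → take D E (9); add E.
MST edges: B C, C D, A D, D E; total weight 7+10+1+9 = 27.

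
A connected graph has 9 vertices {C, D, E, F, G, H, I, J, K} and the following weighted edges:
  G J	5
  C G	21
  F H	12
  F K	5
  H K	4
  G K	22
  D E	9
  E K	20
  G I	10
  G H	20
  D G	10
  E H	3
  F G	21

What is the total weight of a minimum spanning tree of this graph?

67

Prim's algorithm from E:
Step 1: cheapest edge leaving the tree is E H (3); add H.
Step 2: cheapest edge leaving the tree is H K (4); add K.
Step 3: cheapest edge leaving the tree is F K (5); add F.
Step 4: cheapest edge leaving the tree is D E (9); add D.
Step 5: cheapest edge leaving the tree is D G (10); add G.
Step 6: cheapest edge leaving the tree is G J (5); add J.
Step 7: cheapest edge leaving the tree is G I (10); add I.
Step 8: cheapest edge leaving the tree is C G (21); add C.
MST edges: E H, H K, F K, D E, D G, G J, G I, C G; total weight 3+4+5+9+10+5+10+21 = 67.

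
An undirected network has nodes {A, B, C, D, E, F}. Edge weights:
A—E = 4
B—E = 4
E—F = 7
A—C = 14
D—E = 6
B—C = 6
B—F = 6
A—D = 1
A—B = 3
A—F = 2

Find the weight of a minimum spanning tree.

Grow the tree from B using Prim:
Step 1: cheapest edge leaving the tree is A—B (3); add A.
Step 2: cheapest edge leaving the tree is A—D (1); add D.
Step 3: cheapest edge leaving the tree is A—F (2); add F.
Step 4: cheapest edge leaving the tree is A—E (4); add E.
Step 5: cheapest edge leaving the tree is B—C (6); add C.
MST edges: A—B, A—D, A—F, A—E, B—C; total weight 3+1+2+4+6 = 16.

16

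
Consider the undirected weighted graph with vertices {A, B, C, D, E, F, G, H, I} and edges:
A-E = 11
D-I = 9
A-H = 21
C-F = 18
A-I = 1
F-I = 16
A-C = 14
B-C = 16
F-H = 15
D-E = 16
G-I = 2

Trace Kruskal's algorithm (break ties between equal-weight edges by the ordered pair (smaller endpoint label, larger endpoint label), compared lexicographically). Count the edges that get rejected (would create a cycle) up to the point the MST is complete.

Kruskal: consider edges lightest-first.
A-I (1): add — endpoints in different components.
G-I (2): add — endpoints in different components.
D-I (9): add — endpoints in different components.
A-E (11): add — endpoints in different components.
A-C (14): add — endpoints in different components.
F-H (15): add — endpoints in different components.
B-C (16): add — endpoints in different components.
D-E (16): skip — D and E already connected.
F-I (16): add — endpoints in different components.
Edges rejected before the tree was complete: 1.

1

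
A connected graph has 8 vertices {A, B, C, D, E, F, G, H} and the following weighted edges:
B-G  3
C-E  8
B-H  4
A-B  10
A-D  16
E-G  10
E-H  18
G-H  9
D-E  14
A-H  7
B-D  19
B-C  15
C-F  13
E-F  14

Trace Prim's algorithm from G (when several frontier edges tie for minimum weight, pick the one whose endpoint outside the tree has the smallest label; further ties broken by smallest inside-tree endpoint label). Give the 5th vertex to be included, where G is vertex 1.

Prim, starting at G.
Step 1: frontier [B-G 3, G-H 9, E-G 10] → take B-G (3); add B.
Step 2: frontier [B-H 4, A-B 10, B-C 15, B-D 19, G-H 9, E-G 10] → take B-H (4); add H.
Step 3: frontier [A-B 10, B-C 15, B-D 19, E-G 10, A-H 7, E-H 18] → take A-H (7); add A.
Step 4: frontier [A-D 16, B-C 15, B-D 19, E-G 10, E-H 18] → take E-G (10); add E.
Step 5: frontier [A-D 16, B-C 15, B-D 19, C-E 8, D-E 14, E-F 14] → take C-E (8); add C.
Step 6: frontier [A-D 16, B-D 19, C-F 13, D-E 14, E-F 14] → take C-F (13); add F.
Step 7: frontier [A-D 16, B-D 19, D-E 14] → take D-E (14); add D.
Vertex order: G, B, H, A, E, C, F, D. The 5th vertex is E.

E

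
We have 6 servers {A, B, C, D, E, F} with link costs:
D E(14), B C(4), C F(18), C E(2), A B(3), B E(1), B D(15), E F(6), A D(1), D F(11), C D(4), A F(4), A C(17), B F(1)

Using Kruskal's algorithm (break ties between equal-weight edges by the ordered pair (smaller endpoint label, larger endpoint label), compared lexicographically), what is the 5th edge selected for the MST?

Kruskal's algorithm — process edges by increasing weight (ties by edge label):
A D (1): add — endpoints in different components.
B E (1): add — endpoints in different components.
B F (1): add — endpoints in different components.
C E (2): add — endpoints in different components.
A B (3): add — endpoints in different components.
The 5th edge added is A B.

A-B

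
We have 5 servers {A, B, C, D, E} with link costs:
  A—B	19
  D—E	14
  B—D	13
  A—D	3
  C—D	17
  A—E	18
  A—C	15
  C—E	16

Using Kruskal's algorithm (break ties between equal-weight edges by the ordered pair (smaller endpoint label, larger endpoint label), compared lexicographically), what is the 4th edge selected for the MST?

A-C

Kruskal's algorithm — process edges by increasing weight (ties by edge label):
A—D (3): add. Components now {A,D} {B} {C} {E}
B—D (13): add. Components now {A,B,D} {C} {E}
D—E (14): add. Components now {A,B,D,E} {C}
A—C (15): add. Components now {A,B,C,D,E}
The 4th edge added is A—C.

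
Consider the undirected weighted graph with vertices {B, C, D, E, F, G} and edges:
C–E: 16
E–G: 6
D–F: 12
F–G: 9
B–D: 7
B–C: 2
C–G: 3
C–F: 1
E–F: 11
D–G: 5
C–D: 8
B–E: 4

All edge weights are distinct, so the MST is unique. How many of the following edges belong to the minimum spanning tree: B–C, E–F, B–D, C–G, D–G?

Kruskal: consider edges lightest-first.
C–F (1): add — endpoints in different components.
B–C (2): add — endpoints in different components.
C–G (3): add — endpoints in different components.
B–E (4): add — endpoints in different components.
D–G (5): add — endpoints in different components.
MST edge set: {C–F, B–C, C–G, B–E, D–G}.
Of the listed edges, {B–C, C–G, D–G} are in the MST → 3.

3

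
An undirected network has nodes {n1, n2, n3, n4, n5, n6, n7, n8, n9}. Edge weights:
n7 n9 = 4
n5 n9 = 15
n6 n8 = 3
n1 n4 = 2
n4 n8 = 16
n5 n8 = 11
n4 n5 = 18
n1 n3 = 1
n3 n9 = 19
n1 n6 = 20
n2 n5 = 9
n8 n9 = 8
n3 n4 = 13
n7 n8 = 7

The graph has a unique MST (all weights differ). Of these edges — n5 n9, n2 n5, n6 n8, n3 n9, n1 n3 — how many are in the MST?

Kruskal's algorithm — process edges by increasing weight (ties by edge label):
n1 n3 (1): add — endpoints in different components.
n1 n4 (2): add — endpoints in different components.
n6 n8 (3): add — endpoints in different components.
n7 n9 (4): add — endpoints in different components.
n7 n8 (7): add — endpoints in different components.
n8 n9 (8): skip — n9 and n8 already connected.
n2 n5 (9): add — endpoints in different components.
n5 n8 (11): add — endpoints in different components.
n3 n4 (13): skip — n3 and n4 already connected.
n5 n9 (15): skip — n9 and n5 already connected.
n4 n8 (16): add — endpoints in different components.
MST edge set: {n1 n3, n1 n4, n6 n8, n7 n9, n7 n8, n2 n5, n5 n8, n4 n8}.
Of the listed edges, {n2 n5, n6 n8, n1 n3} are in the MST → 3.

3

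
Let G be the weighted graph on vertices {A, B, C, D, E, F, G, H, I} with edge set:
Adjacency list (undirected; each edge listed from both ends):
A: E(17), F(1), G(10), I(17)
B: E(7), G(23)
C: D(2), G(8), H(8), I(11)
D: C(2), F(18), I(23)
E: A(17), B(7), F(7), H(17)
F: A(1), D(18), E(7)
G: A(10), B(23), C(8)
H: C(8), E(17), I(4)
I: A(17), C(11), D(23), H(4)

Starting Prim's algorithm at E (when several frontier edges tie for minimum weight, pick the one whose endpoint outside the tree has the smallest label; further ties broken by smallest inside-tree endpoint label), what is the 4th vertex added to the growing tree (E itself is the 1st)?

A

Grow the tree from E using Prim:
Step 1: cheapest edge leaving the tree is B–E (7); add B.
Step 2: cheapest edge leaving the tree is E–F (7); add F.
Step 3: cheapest edge leaving the tree is A–F (1); add A.
Step 4: cheapest edge leaving the tree is A–G (10); add G.
Step 5: cheapest edge leaving the tree is C–G (8); add C.
Step 6: cheapest edge leaving the tree is C–D (2); add D.
Step 7: cheapest edge leaving the tree is C–H (8); add H.
Step 8: cheapest edge leaving the tree is H–I (4); add I.
Vertex order: E, B, F, A, G, C, D, H, I. The 4th vertex is A.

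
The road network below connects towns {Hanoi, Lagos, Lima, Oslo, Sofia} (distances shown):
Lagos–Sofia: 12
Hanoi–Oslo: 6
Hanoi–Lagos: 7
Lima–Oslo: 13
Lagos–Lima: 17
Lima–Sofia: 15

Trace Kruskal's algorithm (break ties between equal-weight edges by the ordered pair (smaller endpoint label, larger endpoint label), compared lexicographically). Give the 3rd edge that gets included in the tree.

Lagos-Sofia

Sort edges by weight, then run Kruskal:
Hanoi–Oslo (6): add. Components now {Lima} {Sofia} {Hanoi,Oslo} {Lagos}
Hanoi–Lagos (7): add. Components now {Lima} {Sofia} {Hanoi,Lagos,Oslo}
Lagos–Sofia (12): add. Components now {Lima} {Hanoi,Lagos,Oslo,Sofia}
Lima–Oslo (13): add. Components now {Hanoi,Lagos,Lima,Oslo,Sofia}
The 3rd edge added is Lagos–Sofia.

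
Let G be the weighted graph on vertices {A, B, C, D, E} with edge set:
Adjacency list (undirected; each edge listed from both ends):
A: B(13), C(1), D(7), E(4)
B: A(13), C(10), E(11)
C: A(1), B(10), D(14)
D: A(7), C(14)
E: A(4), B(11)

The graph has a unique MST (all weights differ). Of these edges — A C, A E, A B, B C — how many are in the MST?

Sort edges by weight, then run Kruskal:
A C (1): add — endpoints in different components.
A E (4): add — endpoints in different components.
A D (7): add — endpoints in different components.
B C (10): add — endpoints in different components.
MST edge set: {A C, A E, A D, B C}.
Of the listed edges, {A C, A E, B C} are in the MST → 3.

3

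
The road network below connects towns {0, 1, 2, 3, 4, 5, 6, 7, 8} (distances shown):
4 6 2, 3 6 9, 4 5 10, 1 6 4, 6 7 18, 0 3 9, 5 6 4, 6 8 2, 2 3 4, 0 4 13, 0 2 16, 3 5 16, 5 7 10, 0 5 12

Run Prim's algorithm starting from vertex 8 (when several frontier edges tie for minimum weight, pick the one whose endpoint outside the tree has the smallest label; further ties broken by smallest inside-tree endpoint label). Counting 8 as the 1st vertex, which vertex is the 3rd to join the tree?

Grow the tree from 8 using Prim:
Step 1: frontier [6 8 2] → take 6 8 (2); add 6.
Step 2: frontier [4 6 2, 1 6 4, 5 6 4, 3 6 9, 6 7 18] → take 4 6 (2); add 4.
Step 3: frontier [4 5 10, 0 4 13, 1 6 4, 5 6 4, 3 6 9, 6 7 18] → take 1 6 (4); add 1.
Step 4: frontier [4 5 10, 0 4 13, 5 6 4, 3 6 9, 6 7 18] → take 5 6 (4); add 5.
Step 5: frontier [0 4 13, 5 7 10, 0 5 12, 3 5 16, 3 6 9, 6 7 18] → take 3 6 (9); add 3.
Step 6: frontier [2 3 4, 0 3 9, 0 4 13, 5 7 10, 0 5 12, 6 7 18] → take 2 3 (4); add 2.
Step 7: frontier [0 2 16, 0 3 9, 0 4 13, 5 7 10, 0 5 12, 6 7 18] → take 0 3 (9); add 0.
Step 8: frontier [5 7 10, 6 7 18] → take 5 7 (10); add 7.
Vertex order: 8, 6, 4, 1, 5, 3, 2, 0, 7. The 3rd vertex is 4.

4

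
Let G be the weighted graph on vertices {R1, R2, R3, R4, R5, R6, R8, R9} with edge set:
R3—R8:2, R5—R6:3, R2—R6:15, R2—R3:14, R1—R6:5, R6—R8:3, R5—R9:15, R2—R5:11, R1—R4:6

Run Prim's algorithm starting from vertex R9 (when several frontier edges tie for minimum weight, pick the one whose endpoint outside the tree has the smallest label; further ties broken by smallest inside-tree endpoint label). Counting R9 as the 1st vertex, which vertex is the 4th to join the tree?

R8

Prim, starting at R9.
Step 1: cheapest edge leaving the tree is R5—R9 (15); add R5.
Step 2: cheapest edge leaving the tree is R5—R6 (3); add R6.
Step 3: cheapest edge leaving the tree is R6—R8 (3); add R8.
Step 4: cheapest edge leaving the tree is R3—R8 (2); add R3.
Step 5: cheapest edge leaving the tree is R1—R6 (5); add R1.
Step 6: cheapest edge leaving the tree is R1—R4 (6); add R4.
Step 7: cheapest edge leaving the tree is R2—R5 (11); add R2.
Vertex order: R9, R5, R6, R8, R3, R1, R4, R2. The 4th vertex is R8.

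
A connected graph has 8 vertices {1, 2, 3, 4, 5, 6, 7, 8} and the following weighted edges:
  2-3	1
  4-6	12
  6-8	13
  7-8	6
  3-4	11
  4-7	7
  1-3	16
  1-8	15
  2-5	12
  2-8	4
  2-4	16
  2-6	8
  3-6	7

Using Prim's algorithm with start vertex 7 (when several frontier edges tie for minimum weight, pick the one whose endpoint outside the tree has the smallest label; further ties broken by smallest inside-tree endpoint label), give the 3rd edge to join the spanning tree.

2-3

Prim's algorithm from 7:
Step 1: cheapest edge leaving the tree is 7-8 (6); add 8.
Step 2: cheapest edge leaving the tree is 2-8 (4); add 2.
Step 3: cheapest edge leaving the tree is 2-3 (1); add 3.
Step 4: cheapest edge leaving the tree is 4-7 (7); add 4.
Step 5: cheapest edge leaving the tree is 3-6 (7); add 6.
Step 6: cheapest edge leaving the tree is 2-5 (12); add 5.
Step 7: cheapest edge leaving the tree is 1-8 (15); add 1.
The 3rd edge added is 2-3.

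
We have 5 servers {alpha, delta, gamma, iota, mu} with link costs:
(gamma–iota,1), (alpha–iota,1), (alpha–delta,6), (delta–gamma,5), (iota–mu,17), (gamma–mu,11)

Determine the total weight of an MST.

18

Kruskal's algorithm — process edges by increasing weight (ties by edge label):
alpha–iota (1): add. Components now {delta} {gamma} {mu} {alpha,iota}
gamma–iota (1): add. Components now {delta} {alpha,gamma,iota} {mu}
delta–gamma (5): add. Components now {alpha,delta,gamma,iota} {mu}
alpha–delta (6): skip — delta and alpha already connected.
gamma–mu (11): add. Components now {alpha,delta,gamma,iota,mu}
MST edges: alpha–iota, gamma–iota, delta–gamma, gamma–mu; total weight 1+1+5+11 = 18.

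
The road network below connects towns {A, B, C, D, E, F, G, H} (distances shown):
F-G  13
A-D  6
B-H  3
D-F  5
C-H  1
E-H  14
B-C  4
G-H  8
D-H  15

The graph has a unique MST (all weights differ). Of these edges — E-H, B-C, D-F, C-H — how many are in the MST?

Sort edges by weight, then run Kruskal:
C-H (1): add — endpoints in different components.
B-H (3): add — endpoints in different components.
B-C (4): skip — B and C already connected.
D-F (5): add — endpoints in different components.
A-D (6): add — endpoints in different components.
G-H (8): add — endpoints in different components.
F-G (13): add — endpoints in different components.
E-H (14): add — endpoints in different components.
MST edge set: {C-H, B-H, D-F, A-D, G-H, F-G, E-H}.
Of the listed edges, {E-H, D-F, C-H} are in the MST → 3.

3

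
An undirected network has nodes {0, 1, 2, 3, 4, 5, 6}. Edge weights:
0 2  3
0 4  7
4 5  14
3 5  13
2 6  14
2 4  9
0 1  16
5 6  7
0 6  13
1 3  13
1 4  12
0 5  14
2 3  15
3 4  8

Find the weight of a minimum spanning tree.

Prim, starting at 2.
Step 1: frontier [0 2 3, 2 4 9, 2 6 14, 2 3 15] → take 0 2 (3); add 0.
Step 2: frontier [0 4 7, 0 6 13, 0 5 14, 0 1 16, 2 4 9, 2 6 14, 2 3 15] → take 0 4 (7); add 4.
Step 3: frontier [0 6 13, 0 5 14, 0 1 16, 2 6 14, 2 3 15, 3 4 8, 1 4 12, 4 5 14] → take 3 4 (8); add 3.
Step 4: frontier [0 6 13, 0 5 14, 0 1 16, 2 6 14, 1 3 13, 3 5 13, 1 4 12, 4 5 14] → take 1 4 (12); add 1.
Step 5: frontier [0 6 13, 0 5 14, 2 6 14, 3 5 13, 4 5 14] → take 3 5 (13); add 5.
Step 6: frontier [0 6 13, 2 6 14, 5 6 7] → take 5 6 (7); add 6.
MST edges: 0 2, 0 4, 3 4, 1 4, 3 5, 5 6; total weight 3+7+8+12+13+7 = 50.

50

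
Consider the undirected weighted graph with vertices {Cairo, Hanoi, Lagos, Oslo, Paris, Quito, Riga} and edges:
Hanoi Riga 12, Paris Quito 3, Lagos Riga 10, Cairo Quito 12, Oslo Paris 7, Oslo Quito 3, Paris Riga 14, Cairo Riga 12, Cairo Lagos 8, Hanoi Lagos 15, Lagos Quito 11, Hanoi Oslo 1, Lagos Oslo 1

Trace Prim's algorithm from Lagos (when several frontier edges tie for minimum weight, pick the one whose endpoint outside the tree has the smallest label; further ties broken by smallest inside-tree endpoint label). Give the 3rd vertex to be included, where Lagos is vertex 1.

Hanoi

Grow the tree from Lagos using Prim:
Step 1: frontier [Lagos Oslo 1, Cairo Lagos 8, Lagos Riga 10, Lagos Quito 11, Hanoi Lagos 15] → take Lagos Oslo (1); add Oslo.
Step 2: frontier [Cairo Lagos 8, Lagos Riga 10, Lagos Quito 11, Hanoi Lagos 15, Hanoi Oslo 1, Oslo Quito 3, Oslo Paris 7] → take Hanoi Oslo (1); add Hanoi.
Step 3: frontier [Hanoi Riga 12, Cairo Lagos 8, Lagos Riga 10, Lagos Quito 11, Oslo Quito 3, Oslo Paris 7] → take Oslo Quito (3); add Quito.
Step 4: frontier [Hanoi Riga 12, Cairo Lagos 8, Lagos Riga 10, Oslo Paris 7, Paris Quito 3, Cairo Quito 12] → take Paris Quito (3); add Paris.
Step 5: frontier [Hanoi Riga 12, Cairo Lagos 8, Lagos Riga 10, Paris Riga 14, Cairo Quito 12] → take Cairo Lagos (8); add Cairo.
Step 6: frontier [Cairo Riga 12, Hanoi Riga 12, Lagos Riga 10, Paris Riga 14] → take Lagos Riga (10); add Riga.
Vertex order: Lagos, Oslo, Hanoi, Quito, Paris, Cairo, Riga. The 3rd vertex is Hanoi.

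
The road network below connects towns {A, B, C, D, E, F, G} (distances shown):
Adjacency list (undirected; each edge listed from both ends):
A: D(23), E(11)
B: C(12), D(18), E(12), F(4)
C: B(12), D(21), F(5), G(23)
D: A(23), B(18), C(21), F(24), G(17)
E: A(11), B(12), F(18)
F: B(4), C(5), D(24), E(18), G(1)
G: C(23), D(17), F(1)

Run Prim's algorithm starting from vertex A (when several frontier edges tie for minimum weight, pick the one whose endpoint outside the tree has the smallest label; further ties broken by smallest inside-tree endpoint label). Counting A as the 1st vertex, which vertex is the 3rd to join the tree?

B

Grow the tree from A using Prim:
Step 1: frontier [A E 11, A D 23] → take A E (11); add E.
Step 2: frontier [A D 23, B E 12, E F 18] → take B E (12); add B.
Step 3: frontier [A D 23, B F 4, B C 12, B D 18, E F 18] → take B F (4); add F.
Step 4: frontier [A D 23, B C 12, B D 18, F G 1, C F 5, D F 24] → take F G (1); add G.
Step 5: frontier [A D 23, B C 12, B D 18, C F 5, D F 24, D G 17, C G 23] → take C F (5); add C.
Step 6: frontier [A D 23, B D 18, C D 21, D F 24, D G 17] → take D G (17); add D.
Vertex order: A, E, B, F, G, C, D. The 3rd vertex is B.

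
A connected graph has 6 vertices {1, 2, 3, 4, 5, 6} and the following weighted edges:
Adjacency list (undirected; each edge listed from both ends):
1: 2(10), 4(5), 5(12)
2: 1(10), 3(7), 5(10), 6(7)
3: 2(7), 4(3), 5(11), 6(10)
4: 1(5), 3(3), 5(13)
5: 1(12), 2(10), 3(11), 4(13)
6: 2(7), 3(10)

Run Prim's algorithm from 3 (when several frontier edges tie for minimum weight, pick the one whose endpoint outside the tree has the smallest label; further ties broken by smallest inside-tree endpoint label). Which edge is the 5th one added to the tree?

Grow the tree from 3 using Prim:
Step 1: cheapest edge leaving the tree is 3-4 (3); add 4.
Step 2: cheapest edge leaving the tree is 1-4 (5); add 1.
Step 3: cheapest edge leaving the tree is 2-3 (7); add 2.
Step 4: cheapest edge leaving the tree is 2-6 (7); add 6.
Step 5: cheapest edge leaving the tree is 2-5 (10); add 5.
The 5th edge added is 2-5.

2-5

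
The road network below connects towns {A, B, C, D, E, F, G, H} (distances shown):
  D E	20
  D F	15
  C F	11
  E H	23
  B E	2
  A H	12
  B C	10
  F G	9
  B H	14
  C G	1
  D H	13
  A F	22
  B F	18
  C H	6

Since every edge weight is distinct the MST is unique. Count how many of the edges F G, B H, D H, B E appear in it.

Kruskal: consider edges lightest-first.
C G (1): add — endpoints in different components.
B E (2): add — endpoints in different components.
C H (6): add — endpoints in different components.
F G (9): add — endpoints in different components.
B C (10): add — endpoints in different components.
C F (11): skip — C and F already connected.
A H (12): add — endpoints in different components.
D H (13): add — endpoints in different components.
MST edge set: {C G, B E, C H, F G, B C, A H, D H}.
Of the listed edges, {F G, D H, B E} are in the MST → 3.

3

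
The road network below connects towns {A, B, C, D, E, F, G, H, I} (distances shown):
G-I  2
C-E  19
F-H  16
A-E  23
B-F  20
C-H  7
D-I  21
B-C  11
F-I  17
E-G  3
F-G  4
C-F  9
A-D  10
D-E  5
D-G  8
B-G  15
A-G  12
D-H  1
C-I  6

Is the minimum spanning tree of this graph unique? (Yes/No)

Kruskal's algorithm — process edges by increasing weight (ties by edge label):
D-H (1): add — endpoints in different components.
G-I (2): add — endpoints in different components.
E-G (3): add — endpoints in different components.
F-G (4): add — endpoints in different components.
D-E (5): add — endpoints in different components.
C-I (6): add — endpoints in different components.
C-H (7): skip — C and H already connected.
D-G (8): skip — D and G already connected.
C-F (9): skip — C and F already connected.
A-D (10): add — endpoints in different components.
B-C (11): add — endpoints in different components.
Every non-tree edge has weight strictly greater than the heaviest edge on the tree path between its endpoints, so the MST is unique.

Yes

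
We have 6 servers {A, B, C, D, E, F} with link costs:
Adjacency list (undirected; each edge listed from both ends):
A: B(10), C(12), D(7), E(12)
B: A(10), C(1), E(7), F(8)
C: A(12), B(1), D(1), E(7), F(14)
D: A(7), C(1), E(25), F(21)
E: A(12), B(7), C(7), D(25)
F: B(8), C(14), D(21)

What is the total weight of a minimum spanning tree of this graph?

Prim's algorithm from A:
Step 1: frontier [A-D 7, A-B 10, A-C 12, A-E 12] → take A-D (7); add D.
Step 2: frontier [A-B 10, A-C 12, A-E 12, C-D 1, D-F 21, D-E 25] → take C-D (1); add C.
Step 3: frontier [A-B 10, A-E 12, B-C 1, C-E 7, C-F 14, D-F 21, D-E 25] → take B-C (1); add B.
Step 4: frontier [A-E 12, B-E 7, B-F 8, C-E 7, C-F 14, D-F 21, D-E 25] → take B-E (7); add E.
Step 5: frontier [B-F 8, C-F 14, D-F 21] → take B-F (8); add F.
MST edges: A-D, C-D, B-C, B-E, B-F; total weight 7+1+1+7+8 = 24.

24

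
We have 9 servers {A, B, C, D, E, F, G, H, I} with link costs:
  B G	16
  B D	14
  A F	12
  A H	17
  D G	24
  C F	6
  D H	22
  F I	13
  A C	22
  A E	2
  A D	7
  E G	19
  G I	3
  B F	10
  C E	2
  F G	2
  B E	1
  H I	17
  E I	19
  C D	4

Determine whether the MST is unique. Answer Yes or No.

Kruskal: consider edges lightest-first.
B E (1): add — endpoints in different components.
A E (2): add — endpoints in different components.
C E (2): add — endpoints in different components.
F G (2): add — endpoints in different components.
G I (3): add — endpoints in different components.
C D (4): add — endpoints in different components.
C F (6): add — endpoints in different components.
A D (7): skip — A and D already connected.
B F (10): skip — B and F already connected.
A F (12): skip — A and F already connected.
F I (13): skip — F and I already connected.
B D (14): skip — B and D already connected.
B G (16): skip — B and G already connected.
A H (17): add — endpoints in different components.
Non-tree edge H I has weight 17, equal to the heaviest edge on its tree cycle — swapping gives another MST of the same weight. Not unique.

No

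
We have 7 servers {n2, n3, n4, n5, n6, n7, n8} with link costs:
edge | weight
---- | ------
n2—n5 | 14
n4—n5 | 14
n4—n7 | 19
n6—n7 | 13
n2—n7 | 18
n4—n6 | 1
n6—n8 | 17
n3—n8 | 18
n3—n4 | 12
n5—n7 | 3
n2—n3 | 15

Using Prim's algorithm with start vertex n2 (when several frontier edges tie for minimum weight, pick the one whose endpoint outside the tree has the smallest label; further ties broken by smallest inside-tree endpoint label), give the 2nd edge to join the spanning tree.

Grow the tree from n2 using Prim:
Step 1: cheapest edge leaving the tree is n2—n5 (14); add n5.
Step 2: cheapest edge leaving the tree is n5—n7 (3); add n7.
Step 3: cheapest edge leaving the tree is n6—n7 (13); add n6.
Step 4: cheapest edge leaving the tree is n4—n6 (1); add n4.
Step 5: cheapest edge leaving the tree is n3—n4 (12); add n3.
Step 6: cheapest edge leaving the tree is n6—n8 (17); add n8.
The 2nd edge added is n5—n7.

n5-n7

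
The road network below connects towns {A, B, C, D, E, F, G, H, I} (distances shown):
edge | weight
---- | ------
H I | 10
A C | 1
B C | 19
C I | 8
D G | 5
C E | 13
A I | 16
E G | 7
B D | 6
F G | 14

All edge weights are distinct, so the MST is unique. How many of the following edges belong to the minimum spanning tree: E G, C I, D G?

Kruskal: consider edges lightest-first.
A C (1): add — endpoints in different components.
D G (5): add — endpoints in different components.
B D (6): add — endpoints in different components.
E G (7): add — endpoints in different components.
C I (8): add — endpoints in different components.
H I (10): add — endpoints in different components.
C E (13): add — endpoints in different components.
F G (14): add — endpoints in different components.
MST edge set: {A C, D G, B D, E G, C I, H I, C E, F G}.
Of the listed edges, {E G, C I, D G} are in the MST → 3.

3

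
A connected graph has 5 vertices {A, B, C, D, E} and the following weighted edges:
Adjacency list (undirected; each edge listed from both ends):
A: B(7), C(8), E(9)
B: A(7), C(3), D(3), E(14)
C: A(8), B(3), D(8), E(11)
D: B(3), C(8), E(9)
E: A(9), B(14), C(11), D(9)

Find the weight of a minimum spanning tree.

22

Grow the tree from D using Prim:
Step 1: cheapest edge leaving the tree is B–D (3); add B.
Step 2: cheapest edge leaving the tree is B–C (3); add C.
Step 3: cheapest edge leaving the tree is A–B (7); add A.
Step 4: cheapest edge leaving the tree is A–E (9); add E.
MST edges: B–D, B–C, A–B, A–E; total weight 3+3+7+9 = 22.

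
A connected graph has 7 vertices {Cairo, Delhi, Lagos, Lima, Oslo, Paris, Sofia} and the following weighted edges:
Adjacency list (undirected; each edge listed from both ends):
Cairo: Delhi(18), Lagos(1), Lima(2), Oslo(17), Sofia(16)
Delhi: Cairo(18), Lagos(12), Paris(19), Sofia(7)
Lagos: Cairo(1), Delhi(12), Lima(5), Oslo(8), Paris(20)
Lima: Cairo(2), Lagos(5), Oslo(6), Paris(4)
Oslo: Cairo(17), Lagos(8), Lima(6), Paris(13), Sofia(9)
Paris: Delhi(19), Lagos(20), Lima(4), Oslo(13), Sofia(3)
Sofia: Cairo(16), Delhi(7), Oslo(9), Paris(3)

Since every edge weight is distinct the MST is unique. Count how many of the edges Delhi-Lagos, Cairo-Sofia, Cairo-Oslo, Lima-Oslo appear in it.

1

Kruskal's algorithm — process edges by increasing weight (ties by edge label):
Cairo-Lagos (1): add. Components now {Sofia} {Cairo,Lagos} {Oslo} {Paris} {Lima} {Delhi}
Cairo-Lima (2): add. Components now {Sofia} {Cairo,Lagos,Lima} {Oslo} {Paris} {Delhi}
Paris-Sofia (3): add. Components now {Paris,Sofia} {Cairo,Lagos,Lima} {Oslo} {Delhi}
Lima-Paris (4): add. Components now {Cairo,Lagos,Lima,Paris,Sofia} {Oslo} {Delhi}
Lagos-Lima (5): skip — Lagos and Lima already connected.
Lima-Oslo (6): add. Components now {Cairo,Lagos,Lima,Oslo,Paris,Sofia} {Delhi}
Delhi-Sofia (7): add. Components now {Cairo,Delhi,Lagos,Lima,Oslo,Paris,Sofia}
MST edge set: {Cairo-Lagos, Cairo-Lima, Paris-Sofia, Lima-Paris, Lima-Oslo, Delhi-Sofia}.
Of the listed edges, {Lima-Oslo} are in the MST → 1.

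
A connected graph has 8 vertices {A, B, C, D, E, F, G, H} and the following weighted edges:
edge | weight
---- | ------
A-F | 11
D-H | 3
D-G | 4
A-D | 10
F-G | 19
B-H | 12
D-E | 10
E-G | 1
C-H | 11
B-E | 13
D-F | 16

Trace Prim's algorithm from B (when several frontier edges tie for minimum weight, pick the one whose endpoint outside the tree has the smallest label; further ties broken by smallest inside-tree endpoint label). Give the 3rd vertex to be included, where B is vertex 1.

Prim, starting at B.
Step 1: cheapest edge leaving the tree is B-H (12); add H.
Step 2: cheapest edge leaving the tree is D-H (3); add D.
Step 3: cheapest edge leaving the tree is D-G (4); add G.
Step 4: cheapest edge leaving the tree is E-G (1); add E.
Step 5: cheapest edge leaving the tree is A-D (10); add A.
Step 6: cheapest edge leaving the tree is C-H (11); add C.
Step 7: cheapest edge leaving the tree is A-F (11); add F.
Vertex order: B, H, D, G, E, A, C, F. The 3rd vertex is D.

D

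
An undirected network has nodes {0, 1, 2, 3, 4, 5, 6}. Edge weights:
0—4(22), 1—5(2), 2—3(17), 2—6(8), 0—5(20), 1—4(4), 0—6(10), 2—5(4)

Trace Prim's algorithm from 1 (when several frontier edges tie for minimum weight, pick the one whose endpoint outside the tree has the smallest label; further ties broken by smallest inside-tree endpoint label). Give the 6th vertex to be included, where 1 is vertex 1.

Prim, starting at 1.
Step 1: cheapest edge leaving the tree is 1—5 (2); add 5.
Step 2: cheapest edge leaving the tree is 2—5 (4); add 2.
Step 3: cheapest edge leaving the tree is 1—4 (4); add 4.
Step 4: cheapest edge leaving the tree is 2—6 (8); add 6.
Step 5: cheapest edge leaving the tree is 0—6 (10); add 0.
Step 6: cheapest edge leaving the tree is 2—3 (17); add 3.
Vertex order: 1, 5, 2, 4, 6, 0, 3. The 6th vertex is 0.

0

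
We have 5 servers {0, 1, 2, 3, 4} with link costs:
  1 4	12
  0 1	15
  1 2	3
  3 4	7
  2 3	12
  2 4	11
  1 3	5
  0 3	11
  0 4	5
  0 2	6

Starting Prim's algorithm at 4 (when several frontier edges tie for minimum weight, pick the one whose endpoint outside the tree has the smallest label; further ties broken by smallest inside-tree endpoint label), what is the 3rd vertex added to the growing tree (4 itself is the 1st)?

2

Grow the tree from 4 using Prim:
Step 1: cheapest edge leaving the tree is 0 4 (5); add 0.
Step 2: cheapest edge leaving the tree is 0 2 (6); add 2.
Step 3: cheapest edge leaving the tree is 1 2 (3); add 1.
Step 4: cheapest edge leaving the tree is 1 3 (5); add 3.
Vertex order: 4, 0, 2, 1, 3. The 3rd vertex is 2.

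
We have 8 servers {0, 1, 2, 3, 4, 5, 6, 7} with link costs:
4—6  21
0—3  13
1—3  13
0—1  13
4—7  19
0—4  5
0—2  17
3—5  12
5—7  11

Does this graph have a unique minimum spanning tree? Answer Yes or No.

Sort edges by weight, then run Kruskal:
0—4 (5): add — endpoints in different components.
5—7 (11): add — endpoints in different components.
3—5 (12): add — endpoints in different components.
0—1 (13): add — endpoints in different components.
0—3 (13): add — endpoints in different components.
1—3 (13): skip — 1 and 3 already connected.
0—2 (17): add — endpoints in different components.
4—7 (19): skip — 4 and 7 already connected.
4—6 (21): add — endpoints in different components.
Non-tree edge 1—3 has weight 13, equal to the heaviest edge on its tree cycle — swapping gives another MST of the same weight. Not unique.

No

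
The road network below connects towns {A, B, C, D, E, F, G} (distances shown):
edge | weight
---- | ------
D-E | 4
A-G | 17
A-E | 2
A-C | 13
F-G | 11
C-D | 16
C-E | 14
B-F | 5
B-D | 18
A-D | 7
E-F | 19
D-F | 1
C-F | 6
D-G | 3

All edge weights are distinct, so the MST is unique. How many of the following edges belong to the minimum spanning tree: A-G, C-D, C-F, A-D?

1

Kruskal: consider edges lightest-first.
D-F (1): add — endpoints in different components.
A-E (2): add — endpoints in different components.
D-G (3): add — endpoints in different components.
D-E (4): add — endpoints in different components.
B-F (5): add — endpoints in different components.
C-F (6): add — endpoints in different components.
MST edge set: {D-F, A-E, D-G, D-E, B-F, C-F}.
Of the listed edges, {C-F} are in the MST → 1.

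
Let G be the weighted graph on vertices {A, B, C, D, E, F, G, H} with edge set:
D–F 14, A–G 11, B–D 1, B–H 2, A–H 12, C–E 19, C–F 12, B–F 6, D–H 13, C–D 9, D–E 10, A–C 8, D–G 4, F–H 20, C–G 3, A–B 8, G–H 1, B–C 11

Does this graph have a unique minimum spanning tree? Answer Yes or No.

Kruskal's algorithm — process edges by increasing weight (ties by edge label):
B–D (1): add — endpoints in different components.
G–H (1): add — endpoints in different components.
B–H (2): add — endpoints in different components.
C–G (3): add — endpoints in different components.
D–G (4): skip — D and G already connected.
B–F (6): add — endpoints in different components.
A–B (8): add — endpoints in different components.
A–C (8): skip — A and C already connected.
C–D (9): skip — C and D already connected.
D–E (10): add — endpoints in different components.
Non-tree edge A–C has weight 8, equal to the heaviest edge on its tree cycle — swapping gives another MST of the same weight. Not unique.

No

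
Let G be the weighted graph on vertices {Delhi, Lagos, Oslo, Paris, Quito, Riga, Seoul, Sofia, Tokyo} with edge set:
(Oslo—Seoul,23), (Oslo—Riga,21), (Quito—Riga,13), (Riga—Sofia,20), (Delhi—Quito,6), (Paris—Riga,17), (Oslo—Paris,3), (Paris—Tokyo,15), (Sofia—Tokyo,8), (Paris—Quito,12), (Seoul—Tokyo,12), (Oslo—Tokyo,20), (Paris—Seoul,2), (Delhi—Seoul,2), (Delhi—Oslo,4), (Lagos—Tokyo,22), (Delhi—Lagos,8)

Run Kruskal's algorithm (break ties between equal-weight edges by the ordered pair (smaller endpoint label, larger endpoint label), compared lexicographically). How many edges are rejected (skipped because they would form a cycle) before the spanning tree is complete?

Kruskal's algorithm — process edges by increasing weight (ties by edge label):
Delhi—Seoul (2): add — endpoints in different components.
Paris—Seoul (2): add — endpoints in different components.
Oslo—Paris (3): add — endpoints in different components.
Delhi—Oslo (4): skip — Delhi and Oslo already connected.
Delhi—Quito (6): add — endpoints in different components.
Delhi—Lagos (8): add — endpoints in different components.
Sofia—Tokyo (8): add — endpoints in different components.
Paris—Quito (12): skip — Paris and Quito already connected.
Seoul—Tokyo (12): add — endpoints in different components.
Quito—Riga (13): add — endpoints in different components.
Edges rejected before the tree was complete: 2.

2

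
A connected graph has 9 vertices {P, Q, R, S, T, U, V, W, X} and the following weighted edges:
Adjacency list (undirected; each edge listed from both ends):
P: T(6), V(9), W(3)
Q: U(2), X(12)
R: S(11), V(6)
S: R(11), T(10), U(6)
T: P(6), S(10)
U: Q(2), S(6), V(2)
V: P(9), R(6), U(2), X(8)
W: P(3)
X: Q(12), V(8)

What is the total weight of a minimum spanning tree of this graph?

42

Prim, starting at P.
Step 1: cheapest edge leaving the tree is P—W (3); add W.
Step 2: cheapest edge leaving the tree is P—T (6); add T.
Step 3: cheapest edge leaving the tree is P—V (9); add V.
Step 4: cheapest edge leaving the tree is U—V (2); add U.
Step 5: cheapest edge leaving the tree is Q—U (2); add Q.
Step 6: cheapest edge leaving the tree is R—V (6); add R.
Step 7: cheapest edge leaving the tree is S—U (6); add S.
Step 8: cheapest edge leaving the tree is V—X (8); add X.
MST edges: P—W, P—T, P—V, U—V, Q—U, R—V, S—U, V—X; total weight 3+6+9+2+2+6+6+8 = 42.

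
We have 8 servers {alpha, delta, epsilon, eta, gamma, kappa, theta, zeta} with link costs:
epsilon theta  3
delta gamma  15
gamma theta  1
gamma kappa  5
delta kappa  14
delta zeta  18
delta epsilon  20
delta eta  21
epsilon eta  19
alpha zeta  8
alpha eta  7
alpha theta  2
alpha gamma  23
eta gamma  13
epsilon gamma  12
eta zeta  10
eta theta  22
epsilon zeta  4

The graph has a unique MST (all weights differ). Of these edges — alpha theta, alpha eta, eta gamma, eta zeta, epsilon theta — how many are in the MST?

Kruskal: consider edges lightest-first.
gamma theta (1): add — endpoints in different components.
alpha theta (2): add — endpoints in different components.
epsilon theta (3): add — endpoints in different components.
epsilon zeta (4): add — endpoints in different components.
gamma kappa (5): add — endpoints in different components.
alpha eta (7): add — endpoints in different components.
alpha zeta (8): skip — alpha and zeta already connected.
eta zeta (10): skip — eta and zeta already connected.
epsilon gamma (12): skip — epsilon and gamma already connected.
eta gamma (13): skip — eta and gamma already connected.
delta kappa (14): add — endpoints in different components.
MST edge set: {gamma theta, alpha theta, epsilon theta, epsilon zeta, gamma kappa, alpha eta, delta kappa}.
Of the listed edges, {alpha theta, alpha eta, epsilon theta} are in the MST → 3.

3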